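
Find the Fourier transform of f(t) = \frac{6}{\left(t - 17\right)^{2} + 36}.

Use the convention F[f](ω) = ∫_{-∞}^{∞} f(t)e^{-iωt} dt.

F(ω) = \pi e^{- 17 i \omega - 6 \left|{\omega}\right|}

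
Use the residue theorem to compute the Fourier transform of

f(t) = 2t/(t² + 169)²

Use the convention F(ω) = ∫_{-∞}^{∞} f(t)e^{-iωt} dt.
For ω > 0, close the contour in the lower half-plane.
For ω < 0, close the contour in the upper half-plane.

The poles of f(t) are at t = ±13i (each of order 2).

Let g(z) = f(z)e^{-iωz}; for large |z| the factor e^{-iωz} decays in the lower half-plane when ω > 0 and in the upper half-plane when ω < 0.

Case ω > 0 (lower half-plane, clockwise contour ⇒ F(ω) = -2πi·ΣRes):
  Res_{z = - 13 i} g(z) = \frac{\omega e^{- 13 \omega}}{26} (pole of order 2)
  F(ω) = -2πi·ΣRes = - \frac{i \pi \omega e^{- 13 \omega}}{13}

Case ω < 0 (upper half-plane, counterclockwise contour ⇒ F(ω) = +2πi·ΣRes):
  Res_{z = 13 i} g(z) = - \frac{\omega e^{13 \omega}}{26} (pole of order 2)
  F(ω) = 2πi·ΣRes = - \frac{i \pi \omega e^{13 \omega}}{13}

Both cases combine into a single formula in |ω|:

F(ω) = - \frac{i \pi \omega e^{- 13 \left|{\omega}\right|}}{13}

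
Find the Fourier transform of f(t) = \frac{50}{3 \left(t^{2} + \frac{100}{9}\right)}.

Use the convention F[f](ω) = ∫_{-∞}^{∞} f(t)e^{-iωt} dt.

F(ω) = 5 \pi e^{- \frac{10 \left|{\omega}\right|}{3}}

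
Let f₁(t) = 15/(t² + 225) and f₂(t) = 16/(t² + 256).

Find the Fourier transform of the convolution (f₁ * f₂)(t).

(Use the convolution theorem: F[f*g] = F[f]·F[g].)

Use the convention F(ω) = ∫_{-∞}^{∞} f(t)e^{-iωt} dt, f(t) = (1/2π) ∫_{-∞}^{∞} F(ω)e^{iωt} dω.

F[f₁*f₂](ω) = \pi^{2} e^{- 31 \left|{\omega}\right|}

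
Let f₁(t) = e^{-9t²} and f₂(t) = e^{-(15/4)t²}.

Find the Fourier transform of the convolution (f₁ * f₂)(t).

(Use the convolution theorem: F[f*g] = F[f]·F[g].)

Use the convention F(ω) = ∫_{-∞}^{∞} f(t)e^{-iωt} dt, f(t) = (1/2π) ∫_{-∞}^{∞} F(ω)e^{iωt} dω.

F[f₁*f₂](ω) = \frac{2 \sqrt{15} \pi e^{- \frac{17 \omega^{2}}{180}}}{45}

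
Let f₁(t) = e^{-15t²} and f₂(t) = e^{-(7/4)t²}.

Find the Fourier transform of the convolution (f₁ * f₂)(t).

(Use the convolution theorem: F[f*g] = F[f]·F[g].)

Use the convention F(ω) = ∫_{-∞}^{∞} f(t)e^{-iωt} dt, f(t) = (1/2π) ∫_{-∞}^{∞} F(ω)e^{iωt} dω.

F[f₁*f₂](ω) = \frac{2 \sqrt{105} \pi e^{- \frac{67 \omega^{2}}{420}}}{105}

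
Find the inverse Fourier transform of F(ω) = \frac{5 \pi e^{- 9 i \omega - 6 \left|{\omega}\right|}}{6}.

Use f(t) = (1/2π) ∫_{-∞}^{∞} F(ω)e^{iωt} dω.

f(t) = \frac{5}{\left(t - 9\right)^{2} + 36}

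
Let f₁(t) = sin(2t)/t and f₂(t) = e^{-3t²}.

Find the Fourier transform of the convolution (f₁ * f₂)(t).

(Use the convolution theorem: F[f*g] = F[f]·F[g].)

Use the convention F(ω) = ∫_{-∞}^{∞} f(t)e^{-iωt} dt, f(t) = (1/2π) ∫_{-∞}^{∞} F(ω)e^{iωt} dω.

F[f₁*f₂](ω) = \begin{cases} \frac{\sqrt{3} \pi^{\frac{3}{2}} e^{- \frac{\omega^{2}}{12}}}{3} & \text{for}\: \omega > -2 \wedge \omega < 2 \\0 & \text{otherwise} \end{cases}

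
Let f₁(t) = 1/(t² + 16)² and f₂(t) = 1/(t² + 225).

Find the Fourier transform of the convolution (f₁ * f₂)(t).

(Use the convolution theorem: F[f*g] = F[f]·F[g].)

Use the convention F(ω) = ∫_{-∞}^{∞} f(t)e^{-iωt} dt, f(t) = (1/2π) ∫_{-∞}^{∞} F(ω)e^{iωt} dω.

F[f₁*f₂](ω) = \frac{\pi^{2} \left(4 \left|{\omega}\right| + 1\right) e^{- 19 \left|{\omega}\right|}}{1920}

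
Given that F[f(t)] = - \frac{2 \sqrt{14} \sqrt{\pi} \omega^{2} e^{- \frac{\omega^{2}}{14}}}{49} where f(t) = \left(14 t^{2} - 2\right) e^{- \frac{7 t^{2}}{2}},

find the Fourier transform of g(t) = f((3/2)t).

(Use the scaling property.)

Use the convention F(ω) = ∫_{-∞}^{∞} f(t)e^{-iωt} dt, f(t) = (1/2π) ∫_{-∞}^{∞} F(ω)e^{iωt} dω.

F[g](ω) = - \frac{16 \sqrt{14} \sqrt{\pi} \omega^{2} e^{- \frac{2 \omega^{2}}{63}}}{1323}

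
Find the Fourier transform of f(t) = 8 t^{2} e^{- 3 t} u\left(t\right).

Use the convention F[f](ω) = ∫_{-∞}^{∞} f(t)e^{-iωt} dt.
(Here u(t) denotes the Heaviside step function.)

F(ω) = \frac{16}{\left(i \omega + 3\right)^{3}}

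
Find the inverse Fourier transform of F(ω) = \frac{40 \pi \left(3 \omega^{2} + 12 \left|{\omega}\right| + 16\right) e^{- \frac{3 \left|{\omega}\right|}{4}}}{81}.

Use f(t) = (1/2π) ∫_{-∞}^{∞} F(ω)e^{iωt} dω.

f(t) = \frac{5}{\left(t^{2} + \frac{9}{16}\right)^{3}}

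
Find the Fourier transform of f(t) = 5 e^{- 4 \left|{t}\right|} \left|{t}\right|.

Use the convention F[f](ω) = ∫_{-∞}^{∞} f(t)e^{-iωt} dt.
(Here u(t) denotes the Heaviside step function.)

F(ω) = \frac{10 \left(16 - \omega^{2}\right)}{\left(\omega^{2} + 16\right)^{2}}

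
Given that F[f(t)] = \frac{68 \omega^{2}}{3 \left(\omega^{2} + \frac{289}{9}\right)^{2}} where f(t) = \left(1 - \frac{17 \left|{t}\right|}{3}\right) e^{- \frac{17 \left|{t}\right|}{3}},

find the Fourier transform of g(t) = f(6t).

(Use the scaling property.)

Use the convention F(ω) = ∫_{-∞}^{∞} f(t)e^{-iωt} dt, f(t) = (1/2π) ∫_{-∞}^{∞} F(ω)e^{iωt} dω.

F[g](ω) = \frac{136 \omega^{2}}{\left(\omega^{2} + 1156\right)^{2}}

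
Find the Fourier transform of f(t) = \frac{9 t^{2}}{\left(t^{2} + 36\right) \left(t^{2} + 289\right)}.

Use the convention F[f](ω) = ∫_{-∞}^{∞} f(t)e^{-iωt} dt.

F(ω) = \frac{9 \pi \left(17 - 6 e^{11 \left|{\omega}\right|}\right) e^{- 17 \left|{\omega}\right|}}{253}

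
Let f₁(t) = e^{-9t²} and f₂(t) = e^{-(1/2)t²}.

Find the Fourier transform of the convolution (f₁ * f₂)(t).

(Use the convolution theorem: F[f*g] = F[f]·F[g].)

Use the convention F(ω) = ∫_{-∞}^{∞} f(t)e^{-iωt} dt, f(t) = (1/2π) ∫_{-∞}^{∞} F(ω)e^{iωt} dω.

F[f₁*f₂](ω) = \frac{\sqrt{2} \pi e^{- \frac{19 \omega^{2}}{36}}}{3}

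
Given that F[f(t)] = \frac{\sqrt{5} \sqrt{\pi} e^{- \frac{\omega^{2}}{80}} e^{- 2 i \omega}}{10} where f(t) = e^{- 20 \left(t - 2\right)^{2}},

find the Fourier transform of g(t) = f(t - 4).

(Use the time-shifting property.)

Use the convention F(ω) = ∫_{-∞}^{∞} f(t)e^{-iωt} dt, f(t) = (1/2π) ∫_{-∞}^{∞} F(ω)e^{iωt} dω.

F[g](ω) = \frac{\sqrt{5} \sqrt{\pi} e^{- \frac{\omega \left(\omega + 480 i\right)}{80}}}{10}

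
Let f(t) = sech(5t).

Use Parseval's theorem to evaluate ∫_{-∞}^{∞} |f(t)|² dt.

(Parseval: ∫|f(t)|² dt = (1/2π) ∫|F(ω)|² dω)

∫|f(t)|² dt = \frac{2}{5}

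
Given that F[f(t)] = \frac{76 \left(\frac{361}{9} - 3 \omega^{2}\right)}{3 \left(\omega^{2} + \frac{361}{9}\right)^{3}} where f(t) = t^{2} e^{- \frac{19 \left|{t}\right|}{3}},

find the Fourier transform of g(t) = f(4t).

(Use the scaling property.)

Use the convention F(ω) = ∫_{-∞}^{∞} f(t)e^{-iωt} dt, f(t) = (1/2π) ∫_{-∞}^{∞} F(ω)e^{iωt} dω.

F[g](ω) = \frac{131328 \left(5776 - 27 \omega^{2}\right)}{\left(9 \omega^{2} + 5776\right)^{3}}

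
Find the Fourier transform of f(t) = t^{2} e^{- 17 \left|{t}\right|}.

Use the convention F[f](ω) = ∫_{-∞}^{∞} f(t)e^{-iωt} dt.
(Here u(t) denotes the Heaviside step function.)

F(ω) = \frac{68 \left(289 - 3 \omega^{2}\right)}{\left(\omega^{2} + 289\right)^{3}}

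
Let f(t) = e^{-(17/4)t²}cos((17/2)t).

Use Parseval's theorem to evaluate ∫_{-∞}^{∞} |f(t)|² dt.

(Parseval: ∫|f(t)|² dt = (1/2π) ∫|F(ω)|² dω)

∫|f(t)|² dt = \frac{\sqrt{34} \sqrt{\pi} \left(1 + e^{\frac{17}{2}}\right)}{34 e^{\frac{17}{2}}}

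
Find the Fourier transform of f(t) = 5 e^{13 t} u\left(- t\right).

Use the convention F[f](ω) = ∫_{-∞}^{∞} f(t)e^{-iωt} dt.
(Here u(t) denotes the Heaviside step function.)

F(ω) = - \frac{5}{i \omega - 13}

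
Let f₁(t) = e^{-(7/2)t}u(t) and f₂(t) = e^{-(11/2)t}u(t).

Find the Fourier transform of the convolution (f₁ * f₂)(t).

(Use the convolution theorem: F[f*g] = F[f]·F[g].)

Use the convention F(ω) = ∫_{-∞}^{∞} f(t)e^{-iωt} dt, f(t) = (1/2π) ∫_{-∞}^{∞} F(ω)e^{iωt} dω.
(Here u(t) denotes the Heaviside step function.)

F[f₁*f₂](ω) = \frac{4}{- 4 \omega^{2} + 36 i \omega + 77}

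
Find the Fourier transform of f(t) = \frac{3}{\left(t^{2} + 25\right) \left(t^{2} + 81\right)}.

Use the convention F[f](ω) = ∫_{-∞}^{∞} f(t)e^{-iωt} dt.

F(ω) = \frac{\pi \left(9 e^{4 \left|{\omega}\right|} - 5\right) e^{- 9 \left|{\omega}\right|}}{840}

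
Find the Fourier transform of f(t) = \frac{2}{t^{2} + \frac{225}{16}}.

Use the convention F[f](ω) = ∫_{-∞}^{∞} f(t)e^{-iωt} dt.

F(ω) = \frac{8 \pi e^{- \frac{15 \left|{\omega}\right|}{4}}}{15}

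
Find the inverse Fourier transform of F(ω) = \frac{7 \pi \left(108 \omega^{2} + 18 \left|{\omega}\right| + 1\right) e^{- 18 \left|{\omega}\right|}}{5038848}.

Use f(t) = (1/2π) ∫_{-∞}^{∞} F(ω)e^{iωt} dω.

f(t) = \frac{7}{\left(t^{2} + 324\right)^{3}}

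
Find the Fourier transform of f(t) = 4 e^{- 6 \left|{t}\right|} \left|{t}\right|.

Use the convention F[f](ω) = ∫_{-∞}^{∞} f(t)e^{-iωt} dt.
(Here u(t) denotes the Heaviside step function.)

F(ω) = \frac{8 \left(36 - \omega^{2}\right)}{\left(\omega^{2} + 36\right)^{2}}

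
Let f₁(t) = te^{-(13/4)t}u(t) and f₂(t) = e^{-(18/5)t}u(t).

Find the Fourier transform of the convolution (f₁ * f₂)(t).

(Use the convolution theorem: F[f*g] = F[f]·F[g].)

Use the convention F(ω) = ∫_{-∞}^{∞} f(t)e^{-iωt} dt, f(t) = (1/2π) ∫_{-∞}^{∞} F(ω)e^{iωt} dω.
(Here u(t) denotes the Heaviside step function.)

F[f₁*f₂](ω) = \frac{80}{\left(4 i \omega + 13\right)^{2} \left(5 i \omega + 18\right)}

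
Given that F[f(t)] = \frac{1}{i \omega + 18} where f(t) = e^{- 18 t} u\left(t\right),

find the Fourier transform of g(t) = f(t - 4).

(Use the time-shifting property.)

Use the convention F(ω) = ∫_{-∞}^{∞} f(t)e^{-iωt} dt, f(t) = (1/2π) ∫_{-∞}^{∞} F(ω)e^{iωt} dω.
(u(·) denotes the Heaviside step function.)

F[g](ω) = \frac{e^{- 4 i \omega}}{i \omega + 18}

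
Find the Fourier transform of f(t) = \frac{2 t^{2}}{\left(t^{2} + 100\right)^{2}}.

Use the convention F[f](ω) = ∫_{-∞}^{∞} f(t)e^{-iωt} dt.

F(ω) = \frac{\pi \left(1 - 10 \left|{\omega}\right|\right) e^{- 10 \left|{\omega}\right|}}{10}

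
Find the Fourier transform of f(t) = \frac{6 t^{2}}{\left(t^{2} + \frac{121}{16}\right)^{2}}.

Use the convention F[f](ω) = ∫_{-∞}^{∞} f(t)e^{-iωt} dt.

F(ω) = \frac{3 \pi \left(4 - 11 \left|{\omega}\right|\right) e^{- \frac{11 \left|{\omega}\right|}{4}}}{11}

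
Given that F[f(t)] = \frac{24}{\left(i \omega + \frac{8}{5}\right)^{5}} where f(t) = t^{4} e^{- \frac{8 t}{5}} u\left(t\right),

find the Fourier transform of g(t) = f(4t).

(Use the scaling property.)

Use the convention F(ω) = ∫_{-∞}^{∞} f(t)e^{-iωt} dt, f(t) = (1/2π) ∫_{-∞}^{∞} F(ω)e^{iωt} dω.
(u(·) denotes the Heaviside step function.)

F[g](ω) = \frac{19200000}{\left(5 i \omega + 32\right)^{5}}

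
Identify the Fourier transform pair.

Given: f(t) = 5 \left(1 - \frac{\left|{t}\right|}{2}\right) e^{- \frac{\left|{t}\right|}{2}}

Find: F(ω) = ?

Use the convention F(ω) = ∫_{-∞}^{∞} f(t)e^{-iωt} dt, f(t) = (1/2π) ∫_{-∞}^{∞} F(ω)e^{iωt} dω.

F(ω) = \frac{160 \omega^{2}}{\left(4 \omega^{2} + 1\right)^{2}}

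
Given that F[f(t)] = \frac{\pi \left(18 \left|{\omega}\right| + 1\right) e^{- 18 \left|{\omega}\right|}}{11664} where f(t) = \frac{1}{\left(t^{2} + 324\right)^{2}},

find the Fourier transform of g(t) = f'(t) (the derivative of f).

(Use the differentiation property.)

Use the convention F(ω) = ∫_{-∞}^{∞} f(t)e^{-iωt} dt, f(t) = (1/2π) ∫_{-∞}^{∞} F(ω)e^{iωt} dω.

F[g](ω) = \frac{i \pi \omega \left(18 \left|{\omega}\right| + 1\right) e^{- 18 \left|{\omega}\right|}}{11664}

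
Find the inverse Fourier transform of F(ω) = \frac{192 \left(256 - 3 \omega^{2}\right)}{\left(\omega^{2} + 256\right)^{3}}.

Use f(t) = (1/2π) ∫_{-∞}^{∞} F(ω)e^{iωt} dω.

f(t) = 3 t^{2} e^{- 16 \left|{t}\right|}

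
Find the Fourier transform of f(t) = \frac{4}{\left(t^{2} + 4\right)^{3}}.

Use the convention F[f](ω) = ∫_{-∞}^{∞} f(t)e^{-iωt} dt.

F(ω) = \frac{\pi \left(4 \omega^{2} + 6 \left|{\omega}\right| + 3\right) e^{- 2 \left|{\omega}\right|}}{64}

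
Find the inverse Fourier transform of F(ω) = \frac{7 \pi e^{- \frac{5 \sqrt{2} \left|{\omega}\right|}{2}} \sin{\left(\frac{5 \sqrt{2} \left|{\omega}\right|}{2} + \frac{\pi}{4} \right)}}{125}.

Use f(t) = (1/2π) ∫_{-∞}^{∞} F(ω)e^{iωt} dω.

f(t) = \frac{7}{t^{4} + 625}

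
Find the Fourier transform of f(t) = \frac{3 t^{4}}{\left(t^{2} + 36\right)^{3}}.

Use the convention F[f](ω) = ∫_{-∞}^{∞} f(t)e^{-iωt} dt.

F(ω) = \frac{3 \pi \left(12 \omega^{2} - 10 \left|{\omega}\right| + 1\right) e^{- 6 \left|{\omega}\right|}}{16}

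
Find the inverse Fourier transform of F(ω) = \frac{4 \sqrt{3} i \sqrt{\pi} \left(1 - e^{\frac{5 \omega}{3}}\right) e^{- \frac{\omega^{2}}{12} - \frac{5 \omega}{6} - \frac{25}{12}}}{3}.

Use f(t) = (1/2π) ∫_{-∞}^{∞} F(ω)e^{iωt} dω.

f(t) = 8 e^{- 3 t^{2}} \sin{\left(5 t \right)}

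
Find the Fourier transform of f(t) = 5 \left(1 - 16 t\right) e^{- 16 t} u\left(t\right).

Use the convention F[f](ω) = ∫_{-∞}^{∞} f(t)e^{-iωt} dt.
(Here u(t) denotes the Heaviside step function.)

F(ω) = \frac{5 i \omega}{- \omega^{2} + 32 i \omega + 256}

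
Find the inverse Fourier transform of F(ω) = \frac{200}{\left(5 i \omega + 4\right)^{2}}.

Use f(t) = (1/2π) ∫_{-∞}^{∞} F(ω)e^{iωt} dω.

f(t) = 8 t e^{- \frac{4 t}{5}} u\left(t\right)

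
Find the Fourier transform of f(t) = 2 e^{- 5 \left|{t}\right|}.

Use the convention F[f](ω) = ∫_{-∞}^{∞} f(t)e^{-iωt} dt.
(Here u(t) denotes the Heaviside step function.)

F(ω) = \frac{20}{\omega^{2} + 25}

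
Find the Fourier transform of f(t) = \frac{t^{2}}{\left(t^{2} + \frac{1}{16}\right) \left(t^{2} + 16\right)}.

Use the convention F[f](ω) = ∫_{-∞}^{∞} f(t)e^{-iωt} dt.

F(ω) = \frac{64 \pi e^{- 4 \left|{\omega}\right|}}{255} - \frac{4 \pi e^{- \frac{\left|{\omega}\right|}{4}}}{255}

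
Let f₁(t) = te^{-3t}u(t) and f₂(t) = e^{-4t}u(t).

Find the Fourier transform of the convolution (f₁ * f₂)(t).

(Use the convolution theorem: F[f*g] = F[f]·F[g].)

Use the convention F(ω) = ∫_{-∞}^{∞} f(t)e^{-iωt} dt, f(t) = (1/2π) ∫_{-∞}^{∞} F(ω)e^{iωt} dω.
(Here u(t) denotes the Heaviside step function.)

F[f₁*f₂](ω) = \frac{1}{\left(i \omega + 3\right)^{2} \left(i \omega + 4\right)}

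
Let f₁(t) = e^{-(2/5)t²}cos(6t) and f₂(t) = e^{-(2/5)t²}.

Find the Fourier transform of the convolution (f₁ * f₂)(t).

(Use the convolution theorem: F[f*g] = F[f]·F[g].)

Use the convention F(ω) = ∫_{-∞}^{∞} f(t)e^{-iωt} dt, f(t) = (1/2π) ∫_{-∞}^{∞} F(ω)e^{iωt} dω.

F[f₁*f₂](ω) = \frac{5 \pi \left(e^{15 \omega} + 1\right) e^{- \frac{5 \omega^{2}}{4} - \frac{15 \omega}{2} - \frac{45}{2}}}{4}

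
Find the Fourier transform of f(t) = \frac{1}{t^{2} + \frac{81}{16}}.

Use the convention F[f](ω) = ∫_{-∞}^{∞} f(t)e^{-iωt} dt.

F(ω) = \frac{4 \pi e^{- \frac{9 \left|{\omega}\right|}{4}}}{9}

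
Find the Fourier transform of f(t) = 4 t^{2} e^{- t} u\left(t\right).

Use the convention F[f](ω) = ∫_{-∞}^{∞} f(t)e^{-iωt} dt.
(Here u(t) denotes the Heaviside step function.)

F(ω) = \frac{8}{\left(i \omega + 1\right)^{3}}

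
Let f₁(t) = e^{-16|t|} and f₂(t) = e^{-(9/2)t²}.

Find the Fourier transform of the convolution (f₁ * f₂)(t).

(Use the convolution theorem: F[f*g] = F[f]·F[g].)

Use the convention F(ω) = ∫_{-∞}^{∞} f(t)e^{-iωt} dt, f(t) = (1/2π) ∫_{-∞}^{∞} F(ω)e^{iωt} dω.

F[f₁*f₂](ω) = \frac{32 \sqrt{2} \sqrt{\pi} e^{- \frac{\omega^{2}}{18}}}{3 \left(\omega^{2} + 256\right)}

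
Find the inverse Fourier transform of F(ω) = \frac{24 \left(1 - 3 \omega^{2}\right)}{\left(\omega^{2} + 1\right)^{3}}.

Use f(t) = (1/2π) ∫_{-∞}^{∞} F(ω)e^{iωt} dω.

f(t) = 6 t^{2} e^{- \left|{t}\right|}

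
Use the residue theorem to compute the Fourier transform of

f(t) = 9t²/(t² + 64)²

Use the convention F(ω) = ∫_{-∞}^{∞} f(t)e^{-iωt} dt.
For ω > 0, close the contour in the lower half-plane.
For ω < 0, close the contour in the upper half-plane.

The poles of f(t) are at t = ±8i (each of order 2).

Let g(z) = f(z)e^{-iωz}; for large |z| the factor e^{-iωz} decays in the lower half-plane when ω > 0 and in the upper half-plane when ω < 0.

Case ω > 0 (lower half-plane, clockwise contour ⇒ F(ω) = -2πi·ΣRes):
  Res_{z = - 8 i} g(z) = \frac{9 i \left(1 - 8 \omega\right) e^{- 8 \omega}}{32} (pole of order 2)
  F(ω) = -2πi·ΣRes = \frac{9 \pi \left(1 - 8 \omega\right) e^{- 8 \omega}}{16}

Case ω < 0 (upper half-plane, counterclockwise contour ⇒ F(ω) = +2πi·ΣRes):
  Res_{z = 8 i} g(z) = \frac{9 i \left(- 8 \omega - 1\right) e^{8 \omega}}{32} (pole of order 2)
  F(ω) = 2πi·ΣRes = \frac{9 \pi \left(8 \omega + 1\right) e^{8 \omega}}{16}

Both cases combine into a single formula in |ω|:

F(ω) = \frac{9 \pi \left(1 - 8 \left|{\omega}\right|\right) e^{- 8 \left|{\omega}\right|}}{16}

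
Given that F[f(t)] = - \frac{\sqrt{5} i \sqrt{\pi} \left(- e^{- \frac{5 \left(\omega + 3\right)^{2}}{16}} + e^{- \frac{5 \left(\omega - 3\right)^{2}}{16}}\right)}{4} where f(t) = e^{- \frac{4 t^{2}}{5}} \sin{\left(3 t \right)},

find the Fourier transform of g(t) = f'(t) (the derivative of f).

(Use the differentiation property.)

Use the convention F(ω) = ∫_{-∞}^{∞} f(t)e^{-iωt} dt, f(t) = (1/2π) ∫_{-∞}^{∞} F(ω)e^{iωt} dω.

F[g](ω) = \frac{\sqrt{5} \sqrt{\pi} \omega \left(e^{\frac{15 \omega}{4}} - 1\right) e^{- \frac{5 \omega^{2}}{16} - \frac{15 \omega}{8} - \frac{45}{16}}}{4}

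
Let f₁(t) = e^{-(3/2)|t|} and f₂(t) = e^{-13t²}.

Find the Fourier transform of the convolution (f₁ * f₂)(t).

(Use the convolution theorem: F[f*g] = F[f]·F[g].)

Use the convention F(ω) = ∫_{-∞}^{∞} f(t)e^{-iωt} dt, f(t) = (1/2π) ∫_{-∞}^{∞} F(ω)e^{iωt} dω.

F[f₁*f₂](ω) = \frac{12 \sqrt{13} \sqrt{\pi} e^{- \frac{\omega^{2}}{52}}}{13 \left(4 \omega^{2} + 9\right)}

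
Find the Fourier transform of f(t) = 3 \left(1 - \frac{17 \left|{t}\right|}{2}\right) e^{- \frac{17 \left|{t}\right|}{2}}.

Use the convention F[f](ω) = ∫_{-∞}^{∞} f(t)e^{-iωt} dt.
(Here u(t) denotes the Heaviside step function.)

F(ω) = \frac{1632 \omega^{2}}{\left(4 \omega^{2} + 289\right)^{2}}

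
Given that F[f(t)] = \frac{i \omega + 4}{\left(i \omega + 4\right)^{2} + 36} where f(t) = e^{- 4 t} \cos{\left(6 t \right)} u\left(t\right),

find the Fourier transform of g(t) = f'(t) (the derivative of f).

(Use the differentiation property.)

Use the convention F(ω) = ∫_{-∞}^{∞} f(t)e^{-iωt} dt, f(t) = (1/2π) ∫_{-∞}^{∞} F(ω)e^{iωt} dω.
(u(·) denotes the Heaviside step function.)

F[g](ω) = \frac{i \omega \left(i \omega + 4\right)}{\left(i \omega + 4\right)^{2} + 36}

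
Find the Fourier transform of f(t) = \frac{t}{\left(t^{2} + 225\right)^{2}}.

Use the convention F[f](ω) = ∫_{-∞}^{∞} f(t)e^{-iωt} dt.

F(ω) = - \frac{i \pi \omega e^{- 15 \left|{\omega}\right|}}{30}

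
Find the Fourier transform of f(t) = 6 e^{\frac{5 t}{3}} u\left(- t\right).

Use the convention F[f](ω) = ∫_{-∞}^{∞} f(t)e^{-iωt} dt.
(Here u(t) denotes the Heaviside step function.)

F(ω) = - \frac{18}{3 i \omega - 5}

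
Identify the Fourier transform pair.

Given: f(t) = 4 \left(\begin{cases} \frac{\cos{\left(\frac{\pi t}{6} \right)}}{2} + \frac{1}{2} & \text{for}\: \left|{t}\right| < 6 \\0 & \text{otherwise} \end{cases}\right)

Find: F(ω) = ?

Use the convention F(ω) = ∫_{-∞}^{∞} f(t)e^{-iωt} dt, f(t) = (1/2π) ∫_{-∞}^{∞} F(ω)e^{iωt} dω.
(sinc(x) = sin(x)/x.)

F(ω) = - \frac{24 \pi^{2} \operatorname{sinc}{\left(6 \omega \right)}}{36 \omega^{2} - \pi^{2}}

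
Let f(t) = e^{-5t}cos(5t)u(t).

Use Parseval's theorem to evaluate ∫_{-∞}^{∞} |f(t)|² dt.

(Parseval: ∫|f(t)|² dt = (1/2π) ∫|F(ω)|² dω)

∫|f(t)|² dt = \frac{3}{40}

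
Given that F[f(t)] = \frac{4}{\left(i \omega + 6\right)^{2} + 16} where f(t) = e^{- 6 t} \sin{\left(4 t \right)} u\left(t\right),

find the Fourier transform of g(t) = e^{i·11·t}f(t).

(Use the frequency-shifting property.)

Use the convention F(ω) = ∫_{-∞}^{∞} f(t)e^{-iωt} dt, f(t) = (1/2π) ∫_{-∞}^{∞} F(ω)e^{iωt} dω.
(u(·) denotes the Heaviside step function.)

F[g](ω) = \frac{4}{\left(i \left(\omega - 11\right) + 6\right)^{2} + 16}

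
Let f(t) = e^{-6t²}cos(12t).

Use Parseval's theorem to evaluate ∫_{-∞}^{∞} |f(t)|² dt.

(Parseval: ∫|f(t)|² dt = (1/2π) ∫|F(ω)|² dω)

∫|f(t)|² dt = \frac{\sqrt{3} \sqrt{\pi} \left(1 + e^{12}\right)}{12 e^{12}}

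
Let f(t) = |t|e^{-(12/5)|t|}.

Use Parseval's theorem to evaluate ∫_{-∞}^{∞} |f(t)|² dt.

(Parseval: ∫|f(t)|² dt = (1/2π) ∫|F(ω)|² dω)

∫|f(t)|² dt = \frac{125}{3456}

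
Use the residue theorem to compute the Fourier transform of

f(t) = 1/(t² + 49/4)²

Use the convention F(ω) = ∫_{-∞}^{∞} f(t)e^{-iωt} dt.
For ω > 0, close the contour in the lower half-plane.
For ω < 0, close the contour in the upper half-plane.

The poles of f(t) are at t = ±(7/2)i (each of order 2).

Let g(z) = f(z)e^{-iωz}; for large |z| the factor e^{-iωz} decays in the lower half-plane when ω > 0 and in the upper half-plane when ω < 0.

Case ω > 0 (lower half-plane, clockwise contour ⇒ F(ω) = -2πi·ΣRes):
  Res_{z = - \frac{7 i}{2}} g(z) = \frac{i \left(7 \omega + 2\right) e^{- \frac{7 \omega}{2}}}{343} (pole of order 2)
  F(ω) = -2πi·ΣRes = \frac{2 \pi \left(7 \omega + 2\right) e^{- \frac{7 \omega}{2}}}{343}

Case ω < 0 (upper half-plane, counterclockwise contour ⇒ F(ω) = +2πi·ΣRes):
  Res_{z = \frac{7 i}{2}} g(z) = \frac{i \left(7 \omega - 2\right) e^{\frac{7 \omega}{2}}}{343} (pole of order 2)
  F(ω) = 2πi·ΣRes = \frac{2 \pi \left(2 - 7 \omega\right) e^{\frac{7 \omega}{2}}}{343}

Both cases combine into a single formula in |ω|:

F(ω) = \frac{2 \pi \left(7 \left|{\omega}\right| + 2\right) e^{- \frac{7 \left|{\omega}\right|}{2}}}{343}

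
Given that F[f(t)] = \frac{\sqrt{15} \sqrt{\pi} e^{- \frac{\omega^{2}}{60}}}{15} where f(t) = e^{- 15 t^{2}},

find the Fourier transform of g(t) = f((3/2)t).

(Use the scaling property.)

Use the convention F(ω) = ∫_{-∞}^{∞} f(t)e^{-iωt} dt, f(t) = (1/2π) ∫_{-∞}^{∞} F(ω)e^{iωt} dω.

F[g](ω) = \frac{2 \sqrt{15} \sqrt{\pi} e^{- \frac{\omega^{2}}{135}}}{45}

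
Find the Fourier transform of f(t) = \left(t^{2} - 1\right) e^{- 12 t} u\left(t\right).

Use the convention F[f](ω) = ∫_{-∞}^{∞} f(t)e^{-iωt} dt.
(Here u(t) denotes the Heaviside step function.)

F(ω) = \frac{2 i \omega - \left(i \omega + 12\right)^{3} + 24}{\left(i \omega + 12\right)^{4}}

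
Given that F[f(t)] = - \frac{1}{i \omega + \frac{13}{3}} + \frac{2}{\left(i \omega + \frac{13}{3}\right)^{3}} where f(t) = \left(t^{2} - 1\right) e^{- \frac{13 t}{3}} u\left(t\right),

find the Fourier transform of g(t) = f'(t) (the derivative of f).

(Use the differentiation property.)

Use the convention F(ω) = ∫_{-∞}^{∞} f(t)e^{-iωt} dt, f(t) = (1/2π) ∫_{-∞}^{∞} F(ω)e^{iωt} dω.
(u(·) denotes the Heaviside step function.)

F[g](ω) = \frac{3 i \omega \left(54 i \omega - \left(3 i \omega + 13\right)^{3} + 234\right)}{\left(3 i \omega + 13\right)^{4}}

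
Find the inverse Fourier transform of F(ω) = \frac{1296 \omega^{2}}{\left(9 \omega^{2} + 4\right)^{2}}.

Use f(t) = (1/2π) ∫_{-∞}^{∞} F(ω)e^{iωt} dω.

f(t) = 6 \left(1 - \frac{2 \left|{t}\right|}{3}\right) e^{- \frac{2 \left|{t}\right|}{3}}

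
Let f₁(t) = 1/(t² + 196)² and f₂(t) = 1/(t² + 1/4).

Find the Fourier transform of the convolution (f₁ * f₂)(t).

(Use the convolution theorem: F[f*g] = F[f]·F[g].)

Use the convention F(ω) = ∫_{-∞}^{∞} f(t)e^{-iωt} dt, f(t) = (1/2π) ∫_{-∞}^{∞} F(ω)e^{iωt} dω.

F[f₁*f₂](ω) = \frac{\pi^{2} \left(14 \left|{\omega}\right| + 1\right) e^{- \frac{29 \left|{\omega}\right|}{2}}}{2744}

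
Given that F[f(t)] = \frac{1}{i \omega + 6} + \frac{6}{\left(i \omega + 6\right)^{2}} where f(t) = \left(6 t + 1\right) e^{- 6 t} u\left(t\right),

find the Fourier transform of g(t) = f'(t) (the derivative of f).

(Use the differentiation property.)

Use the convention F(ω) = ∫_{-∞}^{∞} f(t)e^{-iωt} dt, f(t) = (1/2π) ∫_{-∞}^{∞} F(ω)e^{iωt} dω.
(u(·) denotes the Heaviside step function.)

F[g](ω) = \frac{\omega \left(\omega - 12 i\right)}{\omega^{2} - 12 i \omega - 36}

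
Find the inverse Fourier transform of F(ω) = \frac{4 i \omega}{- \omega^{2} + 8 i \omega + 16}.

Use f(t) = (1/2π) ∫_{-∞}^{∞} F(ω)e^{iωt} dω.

f(t) = 4 \left(1 - 4 t\right) e^{- 4 t} u\left(t\right)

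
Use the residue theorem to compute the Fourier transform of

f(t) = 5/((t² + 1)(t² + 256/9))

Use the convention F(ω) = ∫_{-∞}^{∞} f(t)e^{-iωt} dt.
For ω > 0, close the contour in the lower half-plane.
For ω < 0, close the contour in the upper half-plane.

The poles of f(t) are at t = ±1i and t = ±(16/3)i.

Let g(z) = f(z)e^{-iωz}; for large |z| the factor e^{-iωz} decays in the lower half-plane when ω > 0 and in the upper half-plane when ω < 0.

Case ω > 0 (lower half-plane, clockwise contour ⇒ F(ω) = -2πi·ΣRes):
  Res_{z = - i} g(z) = \frac{45 i e^{- \omega}}{494}
  Res_{z = - \frac{16 i}{3}} g(z) = - \frac{135 i e^{- \frac{16 \omega}{3}}}{7904}
  F(ω) = -2πi·ΣRes = \frac{45 \pi e^{- \omega}}{247} - \frac{135 \pi e^{- \frac{16 \omega}{3}}}{3952}

Case ω < 0 (upper half-plane, counterclockwise contour ⇒ F(ω) = +2πi·ΣRes):
  Res_{z = i} g(z) = - \frac{45 i e^{\omega}}{494}
  Res_{z = \frac{16 i}{3}} g(z) = \frac{135 i e^{\frac{16 \omega}{3}}}{7904}
  F(ω) = 2πi·ΣRes = \frac{45 \pi \left(- 3 e^{\frac{16 \omega}{3}} + 16 e^{\omega}\right)}{3952}

Both cases combine into a single formula in |ω|:

F(ω) = \frac{45 \pi e^{- \left|{\omega}\right|}}{247} - \frac{135 \pi e^{- \frac{16 \left|{\omega}\right|}{3}}}{3952}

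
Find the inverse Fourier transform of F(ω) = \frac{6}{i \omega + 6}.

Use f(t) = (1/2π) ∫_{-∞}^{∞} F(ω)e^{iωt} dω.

f(t) = 6 e^{- 6 t} u\left(t\right)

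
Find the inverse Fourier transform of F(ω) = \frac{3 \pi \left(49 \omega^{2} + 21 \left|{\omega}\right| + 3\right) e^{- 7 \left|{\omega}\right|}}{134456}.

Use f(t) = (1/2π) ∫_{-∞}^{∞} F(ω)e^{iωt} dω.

f(t) = \frac{3}{\left(t^{2} + 49\right)^{3}}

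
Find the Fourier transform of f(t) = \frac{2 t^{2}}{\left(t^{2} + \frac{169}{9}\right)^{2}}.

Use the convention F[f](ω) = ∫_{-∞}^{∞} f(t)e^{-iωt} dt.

F(ω) = \frac{\pi \left(3 - 13 \left|{\omega}\right|\right) e^{- \frac{13 \left|{\omega}\right|}{3}}}{13}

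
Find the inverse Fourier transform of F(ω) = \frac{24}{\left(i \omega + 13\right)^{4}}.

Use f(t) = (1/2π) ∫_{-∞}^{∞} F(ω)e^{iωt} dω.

f(t) = 4 t^{3} e^{- 13 t} u\left(t\right)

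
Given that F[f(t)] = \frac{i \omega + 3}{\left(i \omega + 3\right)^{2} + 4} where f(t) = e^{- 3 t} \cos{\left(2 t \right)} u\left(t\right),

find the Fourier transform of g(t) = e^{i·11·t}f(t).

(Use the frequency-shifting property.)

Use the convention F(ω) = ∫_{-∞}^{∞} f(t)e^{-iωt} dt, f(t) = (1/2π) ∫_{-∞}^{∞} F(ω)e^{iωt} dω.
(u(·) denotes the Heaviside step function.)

F[g](ω) = \frac{i \left(\omega - 11\right) + 3}{\left(i \left(\omega - 11\right) + 3\right)^{2} + 4}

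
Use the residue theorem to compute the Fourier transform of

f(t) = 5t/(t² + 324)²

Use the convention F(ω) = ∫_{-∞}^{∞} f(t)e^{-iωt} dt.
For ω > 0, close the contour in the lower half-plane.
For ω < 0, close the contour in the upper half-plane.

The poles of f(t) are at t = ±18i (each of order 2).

Let g(z) = f(z)e^{-iωz}; for large |z| the factor e^{-iωz} decays in the lower half-plane when ω > 0 and in the upper half-plane when ω < 0.

Case ω > 0 (lower half-plane, clockwise contour ⇒ F(ω) = -2πi·ΣRes):
  Res_{z = - 18 i} g(z) = \frac{5 \omega e^{- 18 \omega}}{72} (pole of order 2)
  F(ω) = -2πi·ΣRes = - \frac{5 i \pi \omega e^{- 18 \omega}}{36}

Case ω < 0 (upper half-plane, counterclockwise contour ⇒ F(ω) = +2πi·ΣRes):
  Res_{z = 18 i} g(z) = - \frac{5 \omega e^{18 \omega}}{72} (pole of order 2)
  F(ω) = 2πi·ΣRes = - \frac{5 i \pi \omega e^{18 \omega}}{36}

Both cases combine into a single formula in |ω|:

F(ω) = - \frac{5 i \pi \omega e^{- 18 \left|{\omega}\right|}}{36}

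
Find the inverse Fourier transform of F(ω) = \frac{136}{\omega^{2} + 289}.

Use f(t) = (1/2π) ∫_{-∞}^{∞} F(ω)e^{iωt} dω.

f(t) = 4 e^{- 17 \left|{t}\right|}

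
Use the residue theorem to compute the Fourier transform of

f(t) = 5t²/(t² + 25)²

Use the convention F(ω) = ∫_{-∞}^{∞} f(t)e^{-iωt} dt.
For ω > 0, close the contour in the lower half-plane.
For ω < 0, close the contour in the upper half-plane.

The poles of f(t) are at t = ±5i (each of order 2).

Let g(z) = f(z)e^{-iωz}; for large |z| the factor e^{-iωz} decays in the lower half-plane when ω > 0 and in the upper half-plane when ω < 0.

Case ω > 0 (lower half-plane, clockwise contour ⇒ F(ω) = -2πi·ΣRes):
  Res_{z = - 5 i} g(z) = \frac{i \left(1 - 5 \omega\right) e^{- 5 \omega}}{4} (pole of order 2)
  F(ω) = -2πi·ΣRes = \frac{\pi \left(1 - 5 \omega\right) e^{- 5 \omega}}{2}

Case ω < 0 (upper half-plane, counterclockwise contour ⇒ F(ω) = +2πi·ΣRes):
  Res_{z = 5 i} g(z) = \frac{i \left(- 5 \omega - 1\right) e^{5 \omega}}{4} (pole of order 2)
  F(ω) = 2πi·ΣRes = \frac{\pi \left(5 \omega + 1\right) e^{5 \omega}}{2}

Both cases combine into a single formula in |ω|:

F(ω) = \frac{\pi \left(1 - 5 \left|{\omega}\right|\right) e^{- 5 \left|{\omega}\right|}}{2}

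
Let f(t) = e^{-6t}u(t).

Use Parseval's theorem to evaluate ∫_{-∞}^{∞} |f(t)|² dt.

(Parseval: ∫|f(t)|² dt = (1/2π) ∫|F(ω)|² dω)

∫|f(t)|² dt = \frac{1}{12}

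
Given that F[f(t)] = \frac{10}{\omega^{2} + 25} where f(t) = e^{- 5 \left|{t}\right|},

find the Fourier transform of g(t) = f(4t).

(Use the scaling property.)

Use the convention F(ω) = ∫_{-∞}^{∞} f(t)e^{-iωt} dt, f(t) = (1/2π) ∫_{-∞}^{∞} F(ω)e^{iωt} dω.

F[g](ω) = \frac{40}{\omega^{2} + 400}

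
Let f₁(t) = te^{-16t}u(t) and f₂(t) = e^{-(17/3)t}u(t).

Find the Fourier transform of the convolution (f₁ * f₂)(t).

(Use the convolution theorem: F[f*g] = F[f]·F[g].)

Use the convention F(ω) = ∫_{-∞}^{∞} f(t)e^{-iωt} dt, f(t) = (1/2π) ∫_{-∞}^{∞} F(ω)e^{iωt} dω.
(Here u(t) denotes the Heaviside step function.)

F[f₁*f₂](ω) = \frac{3}{\left(i \omega + 16\right)^{2} \left(3 i \omega + 17\right)}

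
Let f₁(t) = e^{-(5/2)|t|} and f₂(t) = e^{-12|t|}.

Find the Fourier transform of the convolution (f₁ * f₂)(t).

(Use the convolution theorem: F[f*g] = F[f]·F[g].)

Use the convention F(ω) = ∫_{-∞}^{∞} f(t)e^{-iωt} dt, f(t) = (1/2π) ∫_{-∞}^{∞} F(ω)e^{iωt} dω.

F[f₁*f₂](ω) = \frac{480}{\left(\omega^{2} + 144\right) \left(4 \omega^{2} + 25\right)}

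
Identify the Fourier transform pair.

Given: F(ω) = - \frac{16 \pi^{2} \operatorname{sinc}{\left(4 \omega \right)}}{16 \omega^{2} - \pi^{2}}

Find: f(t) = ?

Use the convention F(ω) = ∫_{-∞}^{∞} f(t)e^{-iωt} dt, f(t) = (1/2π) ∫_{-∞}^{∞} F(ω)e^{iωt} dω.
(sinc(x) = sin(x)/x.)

f(t) = 4 \left(\begin{cases} \cos^{2}{\left(\frac{\pi t}{8} \right)} & \text{for}\: \left|{t}\right| < 4 \\0 & \text{otherwise} \end{cases}\right)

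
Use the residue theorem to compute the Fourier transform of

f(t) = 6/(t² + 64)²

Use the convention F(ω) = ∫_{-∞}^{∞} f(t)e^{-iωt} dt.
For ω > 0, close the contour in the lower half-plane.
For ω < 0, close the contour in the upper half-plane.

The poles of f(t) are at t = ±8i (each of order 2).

Let g(z) = f(z)e^{-iωz}; for large |z| the factor e^{-iωz} decays in the lower half-plane when ω > 0 and in the upper half-plane when ω < 0.

Case ω > 0 (lower half-plane, clockwise contour ⇒ F(ω) = -2πi·ΣRes):
  Res_{z = - 8 i} g(z) = \frac{3 i \left(8 \omega + 1\right) e^{- 8 \omega}}{1024} (pole of order 2)
  F(ω) = -2πi·ΣRes = \frac{3 \pi \left(8 \omega + 1\right) e^{- 8 \omega}}{512}

Case ω < 0 (upper half-plane, counterclockwise contour ⇒ F(ω) = +2πi·ΣRes):
  Res_{z = 8 i} g(z) = \frac{3 i \left(8 \omega - 1\right) e^{8 \omega}}{1024} (pole of order 2)
  F(ω) = 2πi·ΣRes = \frac{3 \pi \left(1 - 8 \omega\right) e^{8 \omega}}{512}

Both cases combine into a single formula in |ω|:

F(ω) = \frac{3 \pi \left(8 \left|{\omega}\right| + 1\right) e^{- 8 \left|{\omega}\right|}}{512}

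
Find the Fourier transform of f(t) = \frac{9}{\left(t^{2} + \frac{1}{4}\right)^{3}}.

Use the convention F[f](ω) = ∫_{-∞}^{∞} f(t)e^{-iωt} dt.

F(ω) = 9 \pi \left(\omega^{2} + 6 \left|{\omega}\right| + 12\right) e^{- \frac{\left|{\omega}\right|}{2}}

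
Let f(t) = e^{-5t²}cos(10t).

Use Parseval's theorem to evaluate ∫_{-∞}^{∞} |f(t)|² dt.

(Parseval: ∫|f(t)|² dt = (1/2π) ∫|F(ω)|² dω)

∫|f(t)|² dt = \frac{\sqrt{10} \sqrt{\pi} \left(1 + e^{10}\right)}{20 e^{10}}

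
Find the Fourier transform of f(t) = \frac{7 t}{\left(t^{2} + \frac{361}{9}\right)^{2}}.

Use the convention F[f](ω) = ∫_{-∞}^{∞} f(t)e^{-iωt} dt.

F(ω) = - \frac{21 i \pi \omega e^{- \frac{19 \left|{\omega}\right|}{3}}}{38}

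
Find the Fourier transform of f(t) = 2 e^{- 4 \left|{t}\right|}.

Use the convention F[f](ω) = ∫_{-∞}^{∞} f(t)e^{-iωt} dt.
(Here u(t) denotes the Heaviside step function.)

F(ω) = \frac{16}{\omega^{2} + 16}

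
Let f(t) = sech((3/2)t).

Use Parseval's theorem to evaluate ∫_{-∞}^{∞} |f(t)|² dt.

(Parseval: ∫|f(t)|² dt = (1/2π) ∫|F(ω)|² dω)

∫|f(t)|² dt = \frac{4}{3}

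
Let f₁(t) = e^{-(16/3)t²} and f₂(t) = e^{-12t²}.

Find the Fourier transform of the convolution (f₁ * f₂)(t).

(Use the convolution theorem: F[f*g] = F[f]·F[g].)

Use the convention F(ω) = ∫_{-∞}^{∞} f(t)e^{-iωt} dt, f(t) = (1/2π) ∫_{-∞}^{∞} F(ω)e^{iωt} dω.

F[f₁*f₂](ω) = \frac{\pi e^{- \frac{13 \omega^{2}}{192}}}{8}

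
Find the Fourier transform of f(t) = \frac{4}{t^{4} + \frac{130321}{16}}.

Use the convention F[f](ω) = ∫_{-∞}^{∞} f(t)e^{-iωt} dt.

F(ω) = \frac{32 \pi e^{- \frac{19 \sqrt{2} \left|{\omega}\right|}{4}} \sin{\left(\frac{19 \sqrt{2} \left|{\omega}\right|}{4} + \frac{\pi}{4} \right)}}{6859}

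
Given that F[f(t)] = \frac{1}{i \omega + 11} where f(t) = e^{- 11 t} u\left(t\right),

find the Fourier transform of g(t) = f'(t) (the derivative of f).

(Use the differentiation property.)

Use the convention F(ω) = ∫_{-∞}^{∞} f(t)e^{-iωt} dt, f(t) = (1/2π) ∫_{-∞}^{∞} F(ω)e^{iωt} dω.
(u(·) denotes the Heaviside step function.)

F[g](ω) = \frac{\omega}{\omega - 11 i}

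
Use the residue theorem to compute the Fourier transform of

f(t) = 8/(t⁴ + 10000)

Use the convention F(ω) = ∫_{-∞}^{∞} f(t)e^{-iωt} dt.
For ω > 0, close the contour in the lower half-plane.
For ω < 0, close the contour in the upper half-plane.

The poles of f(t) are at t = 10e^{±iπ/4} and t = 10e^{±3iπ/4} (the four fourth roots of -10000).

Let g(z) = f(z)e^{-iωz}; for large |z| the factor e^{-iωz} decays in the lower half-plane when ω > 0 and in the upper half-plane when ω < 0.

Case ω > 0 (lower half-plane, clockwise contour ⇒ F(ω) = -2πi·ΣRes):
  Res_{z = - 5 \sqrt{2} - 5 \sqrt{2} i} g(z) = \frac{\sqrt{2} i \left(1 - i\right) e^{5 \sqrt{2} \omega \left(-1 + i\right)}}{1000}
  Res_{z = 5 \sqrt{2} - 5 \sqrt{2} i} g(z) = \frac{\sqrt{2} i \left(1 + i\right) e^{- 5 \sqrt{2} \omega \left(1 + i\right)}}{1000}
  F(ω) = -2πi·ΣRes = \frac{\sqrt{2} \pi \left(1 - i\right) \left(e^{10 \sqrt{2} i \omega} + i\right) e^{- 5 \sqrt{2} \omega \left(1 + i\right)}}{500} = \frac{\pi e^{- 5 \sqrt{2} \omega} \sin{\left(5 \sqrt{2} \omega + \frac{\pi}{4} \right)}}{125}

Case ω < 0 (upper half-plane, counterclockwise contour ⇒ F(ω) = +2πi·ΣRes):
  Res_{z = 5 \sqrt{2} + 5 \sqrt{2} i} g(z) = \frac{\sqrt{2} i \left(-1 + i\right) e^{5 \sqrt{2} \omega \left(1 - i\right)}}{1000}
  Res_{z = - 5 \sqrt{2} + 5 \sqrt{2} i} g(z) = \frac{\sqrt{2} \left(1 - i\right) e^{5 \sqrt{2} \omega \left(1 + i\right)}}{1000}
  F(ω) = 2πi·ΣRes = - \frac{\sqrt{2} i \pi \left(i \left(1 - i\right) e^{5 \sqrt{2} \omega \left(1 - i\right)} - \left(1 - i\right) e^{5 \sqrt{2} \omega \left(1 + i\right)}\right)}{500} = \frac{\pi e^{5 \sqrt{2} \omega} \cos{\left(5 \sqrt{2} \omega + \frac{\pi}{4} \right)}}{125}

Both cases combine into a single formula in |ω|:

F(ω) = \frac{\pi e^{- 5 \sqrt{2} \left|{\omega}\right|} \sin{\left(5 \sqrt{2} \left|{\omega}\right| + \frac{\pi}{4} \right)}}{125}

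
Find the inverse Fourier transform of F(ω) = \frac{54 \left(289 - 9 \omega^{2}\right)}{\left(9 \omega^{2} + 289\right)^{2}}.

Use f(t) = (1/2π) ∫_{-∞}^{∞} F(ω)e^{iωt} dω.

f(t) = 3 e^{- \frac{17 \left|{t}\right|}{3}} \left|{t}\right|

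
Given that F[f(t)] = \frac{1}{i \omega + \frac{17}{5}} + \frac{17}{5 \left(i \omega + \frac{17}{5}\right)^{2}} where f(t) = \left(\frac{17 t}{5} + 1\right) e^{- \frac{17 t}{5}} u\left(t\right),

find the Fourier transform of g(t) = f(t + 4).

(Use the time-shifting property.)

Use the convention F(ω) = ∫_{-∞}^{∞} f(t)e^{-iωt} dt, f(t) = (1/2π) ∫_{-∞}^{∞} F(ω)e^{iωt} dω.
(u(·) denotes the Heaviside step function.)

F[g](ω) = \frac{\left(- 25 i \omega - 170\right) e^{4 i \omega}}{25 \omega^{2} - 170 i \omega - 289}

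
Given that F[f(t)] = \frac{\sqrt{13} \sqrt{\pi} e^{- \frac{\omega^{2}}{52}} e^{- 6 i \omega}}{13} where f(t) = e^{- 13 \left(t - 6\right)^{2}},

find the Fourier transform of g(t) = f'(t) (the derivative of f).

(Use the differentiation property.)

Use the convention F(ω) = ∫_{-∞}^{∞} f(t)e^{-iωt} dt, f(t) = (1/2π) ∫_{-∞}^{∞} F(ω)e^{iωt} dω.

F[g](ω) = \frac{\sqrt{13} i \sqrt{\pi} \omega e^{- \frac{\omega \left(\omega + 312 i\right)}{52}}}{13}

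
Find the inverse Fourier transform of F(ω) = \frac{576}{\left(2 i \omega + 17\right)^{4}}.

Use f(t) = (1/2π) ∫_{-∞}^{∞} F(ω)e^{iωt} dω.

f(t) = 6 t^{3} e^{- \frac{17 t}{2}} u\left(t\right)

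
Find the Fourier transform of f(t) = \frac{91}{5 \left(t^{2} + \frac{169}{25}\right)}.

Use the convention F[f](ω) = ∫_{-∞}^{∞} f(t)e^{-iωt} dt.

F(ω) = 7 \pi e^{- \frac{13 \left|{\omega}\right|}{5}}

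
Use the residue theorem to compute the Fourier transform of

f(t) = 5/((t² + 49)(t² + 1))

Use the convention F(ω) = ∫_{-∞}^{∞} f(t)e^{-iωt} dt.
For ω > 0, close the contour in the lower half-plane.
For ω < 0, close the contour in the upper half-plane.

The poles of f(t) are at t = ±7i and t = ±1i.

Let g(z) = f(z)e^{-iωz}; for large |z| the factor e^{-iωz} decays in the lower half-plane when ω > 0 and in the upper half-plane when ω < 0.

Case ω > 0 (lower half-plane, clockwise contour ⇒ F(ω) = -2πi·ΣRes):
  Res_{z = - 7 i} g(z) = - \frac{5 i e^{- 7 \omega}}{672}
  Res_{z = - i} g(z) = \frac{5 i e^{- \omega}}{96}
  F(ω) = -2πi·ΣRes = \frac{5 \pi \left(7 e^{6 \omega} - 1\right) e^{- 7 \omega}}{336}

Case ω < 0 (upper half-plane, counterclockwise contour ⇒ F(ω) = +2πi·ΣRes):
  Res_{z = 7 i} g(z) = \frac{5 i e^{7 \omega}}{672}
  Res_{z = i} g(z) = - \frac{5 i e^{\omega}}{96}
  F(ω) = 2πi·ΣRes = \frac{5 \pi \left(7 - e^{6 \omega}\right) e^{\omega}}{336}

Both cases combine into a single formula in |ω|:

F(ω) = \frac{5 \pi \left(7 e^{6 \left|{\omega}\right|} - 1\right) e^{- 7 \left|{\omega}\right|}}{336}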